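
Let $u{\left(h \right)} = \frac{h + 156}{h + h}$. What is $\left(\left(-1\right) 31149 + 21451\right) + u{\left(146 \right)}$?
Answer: $- \frac{1415757}{146} \approx -9697.0$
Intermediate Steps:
$u{\left(h \right)} = \frac{156 + h}{2 h}$
$\left(\left(-1\right) 31149 + 21451\right) + u{\left(146 \right)} = \left(\left(-1\right) 31149 + 21451\right) + \frac{156 + 146}{2 \cdot 146} = \left(-31149 + 21451\right) + \frac{1}{2} \cdot \frac{1}{146} \cdot 302 = -9698 + \frac{151}{146} = - \frac{1415757}{146}$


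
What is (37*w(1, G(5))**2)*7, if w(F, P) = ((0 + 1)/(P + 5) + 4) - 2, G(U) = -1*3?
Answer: 6475/4 ≈ 1618.8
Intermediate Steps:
G(U) = -3
w(F, P) = 2 + 1/(5 + P) (w(F, P) = (1/(5 + P) + 4) - 2 = (4 + 1/(5 + P)) - 2 = 2 + 1/(5 + P))
(37*w(1, G(5))**2)*7 = (37*((11 + 2*(-3))/(5 - 3))**2)*7 = (37*((11 - 6)/2)**2)*7 = (37*((1/2)*5)**2)*7 = (37*(5/2)**2)*7 = (37*(25/4))*7 = (925/4)*7 = 6475/4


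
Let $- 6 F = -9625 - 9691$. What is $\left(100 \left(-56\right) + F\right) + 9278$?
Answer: $\frac{20692}{3} \approx 6897.3$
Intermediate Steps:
$F = \frac{9658}{3}$ ($F = - \frac{-9625 - 9691}{6} = \left(- \frac{1}{6}\right) \left(-19316\right) = \frac{9658}{3} \approx 3219.3$)
$\left(100 \left(-56\right) + F\right) + 9278 = \left(100 \left(-56\right) + \frac{9658}{3}\right) + 9278 = \left(-5600 + \frac{9658}{3}\right) + 9278 = - \frac{7142}{3} + 9278 = \frac{20692}{3}$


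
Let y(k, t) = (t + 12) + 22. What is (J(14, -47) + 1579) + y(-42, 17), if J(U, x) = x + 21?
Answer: 1604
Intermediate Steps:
J(U, x) = 21 + x
y(k, t) = 34 + t (y(k, t) = (12 + t) + 22 = 34 + t)
(J(14, -47) + 1579) + y(-42, 17) = ((21 - 47) + 1579) + (34 + 17) = (-26 + 1579) + 51 = 1553 + 51 = 1604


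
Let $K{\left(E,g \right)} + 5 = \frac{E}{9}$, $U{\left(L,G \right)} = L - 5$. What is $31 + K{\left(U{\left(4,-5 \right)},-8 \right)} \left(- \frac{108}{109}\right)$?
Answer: $\frac{3931}{109} \approx 36.064$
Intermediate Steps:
$U{\left(L,G \right)} = -5 + L$
$K{\left(E,g \right)} = -5 + \frac{E}{9}$
$31 + K{\left(U{\left(4,-5 \right)},-8 \right)} \left(- \frac{108}{109}\right) = 31 + \left(-5 + \frac{-5 + 4}{9}\right) \left(- \frac{108}{109}\right) = 31 + \left(-5 + \frac{1}{9} \left(-1\right)\right) \left(\left(-108\right) \frac{1}{109}\right) = 31 + \left(-5 - \frac{1}{9}\right) \left(- \frac{108}{109}\right) = 31 - - \frac{552}{109} = 31 + \frac{552}{109} = \frac{3931}{109}$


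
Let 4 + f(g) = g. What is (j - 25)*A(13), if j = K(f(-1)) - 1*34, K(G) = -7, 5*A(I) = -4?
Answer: 264/5 ≈ 52.800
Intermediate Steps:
A(I) = -⅘ (A(I) = (⅕)*(-4) = -⅘)
f(g) = -4 + g
j = -41 (j = -7 - 1*34 = -7 - 34 = -41)
(j - 25)*A(13) = (-41 - 25)*(-⅘) = -66*(-⅘) = 264/5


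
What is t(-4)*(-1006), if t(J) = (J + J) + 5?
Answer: 3018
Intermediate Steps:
t(J) = 5 + 2*J (t(J) = 2*J + 5 = 5 + 2*J)
t(-4)*(-1006) = (5 + 2*(-4))*(-1006) = (5 - 8)*(-1006) = -3*(-1006) = 3018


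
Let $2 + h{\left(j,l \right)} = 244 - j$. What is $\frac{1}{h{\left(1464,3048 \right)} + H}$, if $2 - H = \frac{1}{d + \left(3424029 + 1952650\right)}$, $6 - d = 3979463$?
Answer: $- \frac{1397222}{1704610841} \approx -0.00081967$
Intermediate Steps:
$d = -3979457$ ($d = 6 - 3979463 = -3979457$)
$H = \frac{2794443}{1397222}$ ($H = 2 - \frac{1}{-3979457 + \left(3424029 + 1952650\right)} = 2 - \frac{1}{-3979457 + 5376679} = 2 - \frac{1}{1397222} = \frac{2794443}{1397222} \approx 2.0$)
$h{\left(j,l \right)} = 242 - j$ ($h{\left(j,l \right)} = -2 - \left(-244 + j\right) = 242 - j$)
$\frac{1}{h{\left(1464,3048 \right)} + H} = \frac{1}{\left(242 - 1464\right) + \frac{2794443}{1397222}} = \frac{1}{-1222 + \frac{2794443}{1397222}} = \frac{1}{- \frac{1704610841}{1397222}} = - \frac{1397222}{1704610841}$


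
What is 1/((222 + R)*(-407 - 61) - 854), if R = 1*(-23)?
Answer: -1/93986 ≈ -1.0640e-5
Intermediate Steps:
R = -23
1/((222 + R)*(-407 - 61) - 854) = 1/((222 - 23)*(-407 - 61) - 854) = 1/(199*(-468) - 854) = 1/(-93132 - 854) = 1/(-93986) = -1/93986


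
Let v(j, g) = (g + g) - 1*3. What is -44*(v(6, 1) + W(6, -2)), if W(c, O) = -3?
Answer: 176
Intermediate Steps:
v(j, g) = -3 + 2*g (v(j, g) = 2*g - 3 = -3 + 2*g)
-44*(v(6, 1) + W(6, -2)) = -44*((-3 + 2*1) - 3) = -44*((-3 + 2) - 3) = -44*(-1 - 3) = -44*(-4) = 176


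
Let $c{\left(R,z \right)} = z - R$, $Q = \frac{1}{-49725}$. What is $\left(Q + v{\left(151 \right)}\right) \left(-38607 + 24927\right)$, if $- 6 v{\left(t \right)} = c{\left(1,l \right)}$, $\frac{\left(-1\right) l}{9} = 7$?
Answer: $- \frac{161241296}{1105} \approx -1.4592 \cdot 10^{5}$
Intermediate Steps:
$Q = - \frac{1}{49725} \approx -2.0111 \cdot 10^{-5}$
$l = -63$ ($l = \left(-9\right) 7 = -63$)
$v{\left(t \right)} = \frac{32}{3}$ ($v{\left(t \right)} = - \frac{-63 - 1}{6} = \left(- \frac{1}{6}\right) \left(-64\right) = \frac{32}{3}$)
$\left(Q + v{\left(151 \right)}\right) \left(-38607 + 24927\right) = \left(- \frac{1}{49725} + \frac{32}{3}\right) \left(-38607 + 24927\right) = \frac{530399}{49725} \left(-13680\right) = - \frac{161241296}{1105}$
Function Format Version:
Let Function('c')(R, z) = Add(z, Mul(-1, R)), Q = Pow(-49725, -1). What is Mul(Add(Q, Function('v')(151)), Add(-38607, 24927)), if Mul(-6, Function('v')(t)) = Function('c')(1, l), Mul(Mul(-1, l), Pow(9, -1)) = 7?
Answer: Rational(-161241296, 1105) ≈ -1.4592e+5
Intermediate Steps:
Q = Rational(-1, 49725) ≈ -2.0111e-5
l = -63 (l = Mul(-9, 7) = -63)
Function('v')(t) = Rational(32, 3) (Function('v')(t) = Mul(Rational(-1, 6), Add(-63, Mul(-1, 1))) = Mul(Rational(-1, 6), Add(-63, -1)) = Mul(Rational(-1, 6), -64) = Rational(32, 3))
Mul(Add(Q, Function('v')(151)), Add(-38607, 24927)) = Mul(Add(Rational(-1, 49725), Rational(32, 3)), Add(-38607, 24927)) = Mul(Rational(530399, 49725), -13680) = Rational(-161241296, 1105)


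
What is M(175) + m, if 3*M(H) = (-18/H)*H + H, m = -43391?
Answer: -130016/3 ≈ -43339.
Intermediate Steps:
M(H) = -6 + H/3 (M(H) = ((-18/H)*H + H)/3 = (-18 + H)/3 = -6 + H/3)
M(175) + m = (-6 + (⅓)*175) - 43391 = (-6 + 175/3) - 43391 = 157/3 - 43391 = -130016/3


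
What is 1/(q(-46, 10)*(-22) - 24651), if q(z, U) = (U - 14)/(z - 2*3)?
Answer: -13/320485 ≈ -4.0564e-5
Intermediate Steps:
q(z, U) = (-14 + U)/(-6 + z) (q(z, U) = (-14 + U)/(z - 6) = (-14 + U)/(-6 + z))
1/(q(-46, 10)*(-22) - 24651) = 1/(((-14 + 10)/(-6 - 46))*(-22) - 24651) = 1/((-4/(-52))*(-22) - 24651) = 1/(-1/52*(-4)*(-22) - 24651) = 1/((1/13)*(-22) - 24651) = 1/(-22/13 - 24651) = 1/(-320485/13) = -13/320485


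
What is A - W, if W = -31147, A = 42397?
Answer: 73544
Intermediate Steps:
A - W = 42397 - 1*(-31147) = 42397 + 31147 = 73544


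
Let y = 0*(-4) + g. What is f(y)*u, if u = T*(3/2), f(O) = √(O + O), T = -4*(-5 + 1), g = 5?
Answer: 24*√10 ≈ 75.895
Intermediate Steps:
y = 5 (y = 0*(-4) + 5 = 0 + 5 = 5)
T = 16 (T = -4*(-4) = 16)
f(O) = √2*√O (f(O) = √(2*O) = √2*√O)
u = 24 (u = 16*(3/2) = 24)
f(y)*u = (√2*√5)*24 = √10*24 = 24*√10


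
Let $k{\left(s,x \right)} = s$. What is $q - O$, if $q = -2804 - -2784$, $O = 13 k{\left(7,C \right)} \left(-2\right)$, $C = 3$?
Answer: $162$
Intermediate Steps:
$O = -182$ ($O = 13 \cdot 7 \left(-2\right) = 91 \left(-2\right) = -182$)
$q = -20$ ($q = -2804 + 2784 = -20$)
$q - O = -20 - -182 = -20 + 182 = 162$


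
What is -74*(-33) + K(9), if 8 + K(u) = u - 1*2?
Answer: 2441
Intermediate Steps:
K(u) = -10 + u (K(u) = -8 + (u - 1*2) = -8 + (u - 2) = -8 + (-2 + u) = -10 + u)
-74*(-33) + K(9) = -74*(-33) + (-10 + 9) = 2442 - 1 = 2441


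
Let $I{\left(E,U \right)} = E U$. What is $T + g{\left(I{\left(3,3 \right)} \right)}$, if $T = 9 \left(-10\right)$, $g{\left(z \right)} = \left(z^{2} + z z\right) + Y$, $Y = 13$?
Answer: $85$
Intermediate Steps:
$g{\left(z \right)} = 13 + 2 z^{2}$ ($g{\left(z \right)} = \left(z^{2} + z z\right) + 13 = \left(z^{2} + z^{2}\right) + 13 = 2 z^{2} + 13 = 13 + 2 z^{2}$)
$T = -90$
$T + g{\left(I{\left(3,3 \right)} \right)} = -90 + \left(13 + 2 \left(3 \cdot 3\right)^{2}\right) = -90 + \left(13 + 2 \cdot 9^{2}\right) = -90 + \left(13 + 2 \cdot 81\right) = -90 + \left(13 + 162\right) = -90 + 175 = 85$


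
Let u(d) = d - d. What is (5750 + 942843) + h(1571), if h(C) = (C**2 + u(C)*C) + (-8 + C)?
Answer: 3418197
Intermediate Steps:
u(d) = 0
h(C) = -8 + C + C**2 (h(C) = (C**2 + 0*C) + (-8 + C) = (C**2 + 0) + (-8 + C) = C**2 + (-8 + C) = -8 + C + C**2)
(5750 + 942843) + h(1571) = (5750 + 942843) + (-8 + 1571 + 1571**2) = 948593 + (-8 + 1571 + 2468041) = 948593 + 2469604 = 3418197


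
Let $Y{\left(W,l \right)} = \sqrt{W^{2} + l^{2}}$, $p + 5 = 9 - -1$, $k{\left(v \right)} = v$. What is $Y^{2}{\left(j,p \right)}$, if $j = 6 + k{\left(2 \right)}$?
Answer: $89$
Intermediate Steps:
$p = 5$ ($p = -5 + \left(9 - -1\right) = -5 + \left(9 + 1\right) = -5 + 10 = 5$)
$j = 8$ ($j = 6 + 2 = 8$)
$Y^{2}{\left(j,p \right)} = \left(\sqrt{8^{2} + 5^{2}}\right)^{2} = \left(\sqrt{64 + 25}\right)^{2} = \left(\sqrt{89}\right)^{2} = 89$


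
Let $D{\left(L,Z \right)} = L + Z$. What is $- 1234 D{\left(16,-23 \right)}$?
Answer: $8638$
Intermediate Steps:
$- 1234 D{\left(16,-23 \right)} = - 1234 \left(16 - 23\right) = - 1234 \left(-7\right) = \left(-1\right) \left(-8638\right) = 8638$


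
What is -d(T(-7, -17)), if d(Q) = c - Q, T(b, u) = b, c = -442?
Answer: 435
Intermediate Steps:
d(Q) = -442 - Q
-d(T(-7, -17)) = -(-442 - 1*(-7)) = -(-442 + 7) = -1*(-435) = 435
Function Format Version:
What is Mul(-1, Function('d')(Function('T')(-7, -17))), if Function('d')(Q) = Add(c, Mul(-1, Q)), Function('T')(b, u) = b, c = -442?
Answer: 435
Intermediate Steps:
Function('d')(Q) = Add(-442, Mul(-1, Q))
Mul(-1, Function('d')(Function('T')(-7, -17))) = Mul(-1, Add(-442, Mul(-1, -7))) = Mul(-1, Add(-442, 7)) = Mul(-1, -435) = 435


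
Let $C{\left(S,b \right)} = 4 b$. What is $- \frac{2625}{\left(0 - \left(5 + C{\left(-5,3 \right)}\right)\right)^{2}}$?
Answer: $- \frac{2625}{289} \approx -9.083$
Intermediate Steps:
$- \frac{2625}{\left(0 - \left(5 + C{\left(-5,3 \right)}\right)\right)^{2}} = - \frac{2625}{\left(0 - \left(5 + 4 \cdot 3\right)\right)^{2}} = - \frac{2625}{\left(0 - 17\right)^{2}} = - \frac{2625}{\left(-17\right)^{2}} = - \frac{2625}{289}$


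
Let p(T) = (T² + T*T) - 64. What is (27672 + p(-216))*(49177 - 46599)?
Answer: 311731760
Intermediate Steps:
p(T) = -64 + 2*T² (p(T) = (T² + T²) - 64 = 2*T² - 64 = -64 + 2*T²)
(27672 + p(-216))*(49177 - 46599) = (27672 + (-64 + 2*(-216)²))*(49177 - 46599) = (27672 + (-64 + 2*46656))*2578 = (27672 + (-64 + 93312))*2578 = (27672 + 93248)*2578 = 120920*2578 = 311731760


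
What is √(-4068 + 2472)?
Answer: 2*I*√399 ≈ 39.95*I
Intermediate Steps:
√(-4068 + 2472) = √(-1596) = 2*I*√399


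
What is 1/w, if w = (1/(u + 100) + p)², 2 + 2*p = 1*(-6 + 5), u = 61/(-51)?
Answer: 101566084/225450225 ≈ 0.45050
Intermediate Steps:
u = -61/51 (u = 61*(-1/51) = -61/51 ≈ -1.1961)
p = -3/2 (p = -1 + (1*(-6 + 5))/2 = -1 + (1*(-1))/2 = -1 + (½)*(-1) = -1 - ½ = -3/2 ≈ -1.5000)
w = 225450225/101566084 (w = (1/(-61/51 + 100) - 3/2)² = (1/(5039/51) - 3/2)² = (51/5039 - 3/2)² = (-15015/10078)² = 225450225/101566084 ≈ 2.2197)
1/w = 1/(225450225/101566084) = 101566084/225450225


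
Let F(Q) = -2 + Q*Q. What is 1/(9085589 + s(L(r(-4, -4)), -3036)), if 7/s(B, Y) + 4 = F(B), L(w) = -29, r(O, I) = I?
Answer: 835/7586466822 ≈ 1.1006e-7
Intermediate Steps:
F(Q) = -2 + Q**2
s(B, Y) = 7/(-6 + B**2) (s(B, Y) = 7/(-4 + (-2 + B**2)) = 7/(-6 + B**2))
1/(9085589 + s(L(r(-4, -4)), -3036)) = 1/(9085589 + 7/(-6 + (-29)**2)) = 1/(9085589 + 7/(-6 + 841)) = 1/(9085589 + 7/835) = 1/(7586466822/835) = 835/7586466822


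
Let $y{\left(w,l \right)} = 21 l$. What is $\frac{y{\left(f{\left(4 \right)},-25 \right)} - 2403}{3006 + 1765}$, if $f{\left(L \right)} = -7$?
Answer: $- \frac{2928}{4771} \approx -0.61371$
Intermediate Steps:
$\frac{y{\left(f{\left(4 \right)},-25 \right)} - 2403}{3006 + 1765} = \frac{21 \left(-25\right) - 2403}{3006 + 1765} = \frac{-525 - 2403}{4771} = \left(-2928\right) \frac{1}{4771} = - \frac{2928}{4771}$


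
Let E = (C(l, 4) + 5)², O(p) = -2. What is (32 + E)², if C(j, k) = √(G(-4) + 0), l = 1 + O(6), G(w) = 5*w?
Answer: -631 + 1480*I*√5 ≈ -631.0 + 3309.4*I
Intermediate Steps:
l = -1 (l = 1 - 2 = -1)
C(j, k) = 2*I*√5 (C(j, k) = √(5*(-4) + 0) = √(-20 + 0) = √(-20) = 2*I*√5)
E = (5 + 2*I*√5)² (E = (2*I*√5 + 5)² = (5 + 2*I*√5)² ≈ 5.0 + 44.721*I)
(32 + E)² = (32 + (5 + 20*I*√5))² = (37 + 20*I*√5)²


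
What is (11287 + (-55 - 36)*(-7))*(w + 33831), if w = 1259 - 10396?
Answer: 294451256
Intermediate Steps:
w = -9137
(11287 + (-55 - 36)*(-7))*(w + 33831) = (11287 + (-55 - 36)*(-7))*(-9137 + 33831) = (11287 - 91*(-7))*24694 = (11287 + 637)*24694 = 11924*24694 = 294451256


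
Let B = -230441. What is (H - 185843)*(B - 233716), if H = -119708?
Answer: 141823635507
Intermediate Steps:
(H - 185843)*(B - 233716) = (-119708 - 185843)*(-230441 - 233716) = -305551*(-464157) = 141823635507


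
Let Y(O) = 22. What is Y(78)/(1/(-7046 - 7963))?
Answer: -330198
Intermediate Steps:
Y(78)/(1/(-7046 - 7963)) = 22/(1/(-7046 - 7963)) = 22/(1/(-15009)) = 22/(-1/15009) = 22*(-15009) = -330198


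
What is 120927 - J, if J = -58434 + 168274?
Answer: 11087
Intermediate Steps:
J = 109840
120927 - J = 120927 - 1*109840 = 120927 - 109840 = 11087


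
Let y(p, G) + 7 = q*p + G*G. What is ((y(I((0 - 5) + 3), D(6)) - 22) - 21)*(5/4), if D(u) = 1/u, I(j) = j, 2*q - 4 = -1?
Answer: -9535/144 ≈ -66.215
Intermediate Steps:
q = 3/2 (q = 2 + (½)*(-1) = 2 - ½ = 3/2 ≈ 1.5000)
y(p, G) = -7 + G² + 3*p/2 (y(p, G) = -7 + (3*p/2 + G*G) = -7 + (3*p/2 + G²) = -7 + (G² + 3*p/2) = -7 + G² + 3*p/2)
((y(I((0 - 5) + 3), D(6)) - 22) - 21)*(5/4) = (((-7 + (1/6)² + 3*((0 - 5) + 3)/2) - 22) - 21)*(5/4) = (((-7 + (⅙)² + 3*(-5 + 3)/2) - 22) - 21)*(5*(¼)) = (((-7 + 1/36 + (3/2)*(-2)) - 22) - 21)*(5/4) = (((-7 + 1/36 - 3) - 22) - 21)*(5/4) = ((-359/36 - 22) - 21)*(5/4) = (-1151/36 - 21)*(5/4) = -1907/36*5/4 = -9535/144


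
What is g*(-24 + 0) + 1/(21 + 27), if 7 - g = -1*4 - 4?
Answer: -17279/48 ≈ -359.98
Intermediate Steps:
g = 15 (g = 7 - (-1*4 - 4) = 7 - (-4 - 4) = 7 - 1*(-8) = 7 + 8 = 15)
g*(-24 + 0) + 1/(21 + 27) = 15*(-24 + 0) + 1/(21 + 27) = 15*(-24) + 1/48 = -360 + 1/48 = -17279/48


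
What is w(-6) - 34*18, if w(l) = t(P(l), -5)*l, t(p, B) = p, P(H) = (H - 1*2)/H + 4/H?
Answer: -616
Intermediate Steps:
P(H) = 4/H + (-2 + H)/H (P(H) = (H - 2)/H + 4/H = (-2 + H)/H + 4/H = 4/H + (-2 + H)/H)
w(l) = 2 + l (w(l) = ((2 + l)/l)*l = 2 + l)
w(-6) - 34*18 = (2 - 6) - 34*18 = -4 - 612 = -616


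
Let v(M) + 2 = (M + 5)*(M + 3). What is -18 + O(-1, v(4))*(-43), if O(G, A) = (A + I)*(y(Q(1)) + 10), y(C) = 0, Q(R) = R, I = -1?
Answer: -25818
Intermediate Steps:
v(M) = -2 + (3 + M)*(5 + M) (v(M) = -2 + (M + 5)*(M + 3) = -2 + (5 + M)*(3 + M) = -2 + (3 + M)*(5 + M))
O(G, A) = -10 + 10*A (O(G, A) = (A - 1)*(0 + 10) = (-1 + A)*10 = -10 + 10*A)
-18 + O(-1, v(4))*(-43) = -18 + (-10 + 10*(13 + 4² + 8*4))*(-43) = -18 + (-10 + 10*(13 + 16 + 32))*(-43) = -18 + (-10 + 10*61)*(-43) = -18 + (-10 + 610)*(-43) = -18 + 600*(-43) = -18 - 25800 = -25818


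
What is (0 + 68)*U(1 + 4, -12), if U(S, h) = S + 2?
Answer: 476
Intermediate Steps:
U(S, h) = 2 + S
(0 + 68)*U(1 + 4, -12) = (0 + 68)*(2 + (1 + 4)) = 68*(2 + 5) = 68*7 = 476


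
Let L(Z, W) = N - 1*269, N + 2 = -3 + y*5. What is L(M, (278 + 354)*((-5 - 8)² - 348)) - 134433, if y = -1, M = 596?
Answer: -134712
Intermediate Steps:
N = -10 (N = -2 + (-3 - 1*5) = -2 + (-3 - 5) = -2 - 8 = -10)
L(Z, W) = -279 (L(Z, W) = -10 - 1*269 = -10 - 269 = -279)
L(M, (278 + 354)*((-5 - 8)² - 348)) - 134433 = -279 - 134433 = -134712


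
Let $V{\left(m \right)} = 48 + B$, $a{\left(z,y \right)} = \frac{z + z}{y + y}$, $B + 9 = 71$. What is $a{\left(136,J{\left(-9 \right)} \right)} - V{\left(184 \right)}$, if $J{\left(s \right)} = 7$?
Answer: $- \frac{634}{7} \approx -90.571$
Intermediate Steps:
$B = 62$ ($B = -9 + 71 = 62$)
$a{\left(z,y \right)} = \frac{z}{y}$ ($a{\left(z,y \right)} = \frac{2 z}{2 y} = 2 z \frac{1}{2 y} = \frac{z}{y}$)
$V{\left(m \right)} = 110$ ($V{\left(m \right)} = 48 + 62 = 110$)
$a{\left(136,J{\left(-9 \right)} \right)} - V{\left(184 \right)} = \frac{136}{7} - 110 = - \frac{634}{7}$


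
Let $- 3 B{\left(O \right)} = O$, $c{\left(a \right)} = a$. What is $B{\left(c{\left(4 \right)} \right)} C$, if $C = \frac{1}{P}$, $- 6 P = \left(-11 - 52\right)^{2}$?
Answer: $\frac{8}{3969} \approx 0.0020156$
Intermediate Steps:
$B{\left(O \right)} = - \frac{O}{3}$
$P = - \frac{1323}{2}$ ($P = - \frac{\left(-11 - 52\right)^{2}}{6} = - \frac{\left(-63\right)^{2}}{6} = \left(- \frac{1}{6}\right) 3969 = - \frac{1323}{2} \approx -661.5$)
$C = - \frac{2}{1323}$ ($C = \frac{1}{- \frac{1323}{2}} = - \frac{2}{1323} \approx -0.0015117$)
$B{\left(c{\left(4 \right)} \right)} C = \left(- \frac{1}{3}\right) 4 \left(- \frac{2}{1323}\right) = \left(- \frac{4}{3}\right) \left(- \frac{2}{1323}\right) = \frac{8}{3969}$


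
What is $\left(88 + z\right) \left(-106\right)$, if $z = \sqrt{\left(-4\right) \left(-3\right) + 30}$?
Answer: $-9328 - 106 \sqrt{42} \approx -10015.0$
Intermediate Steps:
$z = \sqrt{42}$ ($z = \sqrt{12 + 30} = \sqrt{42} \approx 6.4807$)
$\left(88 + z\right) \left(-106\right) = \left(88 + \sqrt{42}\right) \left(-106\right) = -9328 - 106 \sqrt{42}$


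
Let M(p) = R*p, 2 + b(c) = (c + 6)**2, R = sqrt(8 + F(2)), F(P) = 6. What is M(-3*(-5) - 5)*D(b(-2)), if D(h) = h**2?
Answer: 1960*sqrt(14) ≈ 7333.6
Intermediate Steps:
R = sqrt(14) (R = sqrt(8 + 6) = sqrt(14) ≈ 3.7417)
b(c) = -2 + (6 + c)**2 (b(c) = -2 + (c + 6)**2 = -2 + (6 + c)**2)
M(p) = p*sqrt(14) (M(p) = sqrt(14)*p = p*sqrt(14))
M(-3*(-5) - 5)*D(b(-2)) = ((-3*(-5) - 5)*sqrt(14))*(-2 + (6 - 2)**2)**2 = ((15 - 5)*sqrt(14))*(-2 + 4**2)**2 = (10*sqrt(14))*(-2 + 16)**2 = (10*sqrt(14))*14**2 = (10*sqrt(14))*196 = 1960*sqrt(14)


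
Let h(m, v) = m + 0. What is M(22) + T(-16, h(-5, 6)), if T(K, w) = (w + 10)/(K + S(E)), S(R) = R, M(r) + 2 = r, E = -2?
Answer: 355/18 ≈ 19.722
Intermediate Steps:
M(r) = -2 + r
h(m, v) = m
T(K, w) = (10 + w)/(-2 + K) (T(K, w) = (w + 10)/(K - 2) = (10 + w)/(-2 + K))
M(22) + T(-16, h(-5, 6)) = (-2 + 22) + (10 - 5)/(-2 - 16) = 20 + 5/(-18) = 20 - 1/18*5 = 20 - 5/18 = 355/18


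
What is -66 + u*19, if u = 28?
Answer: 466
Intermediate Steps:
-66 + u*19 = -66 + 28*19 = -66 + 532 = 466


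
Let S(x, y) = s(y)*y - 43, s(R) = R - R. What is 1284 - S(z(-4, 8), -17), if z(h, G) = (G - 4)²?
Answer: 1327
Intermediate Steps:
s(R) = 0
z(h, G) = (-4 + G)²
S(x, y) = -43 (S(x, y) = 0*y - 43 = 0 - 43 = -43)
1284 - S(z(-4, 8), -17) = 1284 - 1*(-43) = 1284 + 43 = 1327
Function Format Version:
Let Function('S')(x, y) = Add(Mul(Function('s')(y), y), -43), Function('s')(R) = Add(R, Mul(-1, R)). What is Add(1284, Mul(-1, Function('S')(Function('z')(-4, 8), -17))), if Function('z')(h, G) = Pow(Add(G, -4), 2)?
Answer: 1327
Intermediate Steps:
Function('s')(R) = 0
Function('z')(h, G) = Pow(Add(-4, G), 2)
Function('S')(x, y) = -43 (Function('S')(x, y) = Add(Mul(0, y), -43) = Add(0, -43) = -43)
Add(1284, Mul(-1, Function('S')(Function('z')(-4, 8), -17))) = Add(1284, Mul(-1, -43)) = Add(1284, 43) = 1327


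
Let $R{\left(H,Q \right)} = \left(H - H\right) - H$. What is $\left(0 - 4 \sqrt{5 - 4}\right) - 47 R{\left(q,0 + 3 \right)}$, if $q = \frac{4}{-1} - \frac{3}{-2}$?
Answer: $- \frac{243}{2} \approx -121.5$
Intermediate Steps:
$q = - \frac{5}{2}$ ($q = 4 \left(-1\right) - - \frac{3}{2} = -4 + \frac{3}{2} = - \frac{5}{2} \approx -2.5$)
$R{\left(H,Q \right)} = - H$ ($R{\left(H,Q \right)} = 0 - H = - H$)
$\left(0 - 4 \sqrt{5 - 4}\right) - 47 R{\left(q,0 + 3 \right)} = \left(0 - 4 \sqrt{5 - 4}\right) - 47 \left(\left(-1\right) \left(- \frac{5}{2}\right)\right) = \left(0 - 4 \sqrt{1}\right) - \frac{235}{2} = \left(0 - 4\right) - \frac{235}{2} = -4 - \frac{235}{2} = - \frac{243}{2}$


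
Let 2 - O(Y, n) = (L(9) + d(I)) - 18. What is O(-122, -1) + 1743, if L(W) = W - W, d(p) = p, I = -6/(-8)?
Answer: 7049/4 ≈ 1762.3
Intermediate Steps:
I = ¾ (I = -6*(-⅛) = ¾ ≈ 0.75000)
L(W) = 0
O(Y, n) = 77/4 (O(Y, n) = 2 - ((0 + ¾) - 18) = 2 - (¾ - 18) = 2 - 1*(-69/4) = 2 + 69/4 = 77/4)
O(-122, -1) + 1743 = 77/4 + 1743 = 7049/4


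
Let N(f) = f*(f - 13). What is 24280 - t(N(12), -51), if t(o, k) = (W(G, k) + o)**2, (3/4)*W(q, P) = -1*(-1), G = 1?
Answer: 217496/9 ≈ 24166.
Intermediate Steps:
W(q, P) = 4/3 (W(q, P) = 4*(-1*(-1))/3 = (4/3)*1 = 4/3)
N(f) = f*(-13 + f)
t(o, k) = (4/3 + o)**2
24280 - t(N(12), -51) = 24280 - (4 + 3*(12*(-13 + 12)))**2/9 = 24280 - (4 + 3*(12*(-1)))**2/9 = 24280 - (4 + 3*(-12))**2/9 = 24280 - (4 - 36)**2/9 = 24280 - (-32)**2/9 = 24280 - 1024/9 = 217496/9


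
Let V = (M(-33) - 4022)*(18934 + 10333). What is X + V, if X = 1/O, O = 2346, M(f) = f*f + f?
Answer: -203646693011/2346 ≈ -8.6806e+7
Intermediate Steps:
M(f) = f + f² (M(f) = f² + f = f + f²)
V = -86805922 (V = (-33*(1 - 33) - 4022)*(18934 + 10333) = (-33*(-32) - 4022)*29267 = (1056 - 4022)*29267 = -2966*29267 = -86805922)
X = 1/2346 ≈ 0.00042626
X + V = 1/2346 - 86805922 = -203646693011/2346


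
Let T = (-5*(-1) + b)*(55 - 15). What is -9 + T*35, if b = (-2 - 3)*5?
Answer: -28009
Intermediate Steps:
b = -25 (b = -5*5 = -25)
T = -800 (T = (-5*(-1) - 25)*(55 - 15) = (5 - 25)*40 = -20*40 = -800)
-9 + T*35 = -9 - 800*35 = -9 - 28000 = -28009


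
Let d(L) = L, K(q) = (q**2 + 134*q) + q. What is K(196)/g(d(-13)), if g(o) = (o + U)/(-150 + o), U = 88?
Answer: -10574788/75 ≈ -1.4100e+5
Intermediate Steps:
K(q) = q**2 + 135*q
g(o) = (88 + o)/(-150 + o) (g(o) = (o + 88)/(-150 + o) = (88 + o)/(-150 + o))
K(196)/g(d(-13)) = (196*(135 + 196))/(((88 - 13)/(-150 - 13))) = (196*331)/((75/(-163))) = 64876/((-1/163*75)) = 64876/(-75/163) = 64876*(-163/75) = -10574788/75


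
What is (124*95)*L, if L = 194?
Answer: 2285320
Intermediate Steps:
(124*95)*L = (124*95)*194 = 11780*194 = 2285320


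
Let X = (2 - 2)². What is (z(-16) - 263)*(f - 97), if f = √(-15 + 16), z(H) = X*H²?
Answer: 25248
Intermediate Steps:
X = 0 (X = 0² = 0)
z(H) = 0 (z(H) = 0*H² = 0)
f = 1 (f = √1 = 1)
(z(-16) - 263)*(f - 97) = (0 - 263)*(1 - 97) = -263*(-96) = 25248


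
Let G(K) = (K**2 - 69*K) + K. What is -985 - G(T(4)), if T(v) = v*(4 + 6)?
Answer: 135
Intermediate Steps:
T(v) = 10*v (T(v) = v*10 = 10*v)
G(K) = K**2 - 68*K
-985 - G(T(4)) = -985 - 10*4*(-68 + 10*4) = -985 - 40*(-68 + 40) = -985 - 40*(-28) = -985 - 1*(-1120) = -985 + 1120 = 135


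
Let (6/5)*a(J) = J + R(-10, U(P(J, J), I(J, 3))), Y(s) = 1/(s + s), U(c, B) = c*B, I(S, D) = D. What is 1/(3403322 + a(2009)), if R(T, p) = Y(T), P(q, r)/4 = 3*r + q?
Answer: 8/27239969 ≈ 2.9369e-7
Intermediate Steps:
P(q, r) = 4*q + 12*r (P(q, r) = 4*(3*r + q) = 4*(q + 3*r) = 4*q + 12*r)
U(c, B) = B*c
Y(s) = 1/(2*s)
R(T, p) = 1/(2*T)
a(J) = -1/24 + 5*J/6 (a(J) = 5*(J + (½)/(-10))/6 = 5*(J + (½)*(-⅒))/6 = 5*(J - 1/20)/6 = 5*(-1/20 + J)/6 = -1/24 + 5*J/6)
1/(3403322 + a(2009)) = 1/(3403322 + (-1/24 + (⅚)*2009)) = 1/(3403322 + (-1/24 + 10045/6)) = 1/(3403322 + 13393/8) = 1/(27239969/8) = 8/27239969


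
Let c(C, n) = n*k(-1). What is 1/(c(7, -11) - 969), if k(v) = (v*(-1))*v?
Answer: -1/958 ≈ -0.0010438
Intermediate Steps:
k(v) = -v² (k(v) = (-v)*v = -v²)
c(C, n) = -n (c(C, n) = n*(-1*(-1)²) = n*(-1*1) = n*(-1) = -n)
1/(c(7, -11) - 969) = 1/(-1*(-11) - 969) = 1/(11 - 969) = 1/(-958) = -1/958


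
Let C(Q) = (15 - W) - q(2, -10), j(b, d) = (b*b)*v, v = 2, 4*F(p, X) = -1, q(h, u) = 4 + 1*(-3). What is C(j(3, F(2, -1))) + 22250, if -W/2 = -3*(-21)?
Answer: 22390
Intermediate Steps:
q(h, u) = 1 (q(h, u) = 4 - 3 = 1)
W = -126 (W = -(-6)*(-21) = -2*63 = -126)
F(p, X) = -¼ (F(p, X) = (¼)*(-1) = -¼)
j(b, d) = 2*b² (j(b, d) = (b*b)*2 = b²*2 = 2*b²)
C(Q) = 140 (C(Q) = (15 - 1*(-126)) - 1*1 = (15 + 126) - 1 = 141 - 1 = 140)
C(j(3, F(2, -1))) + 22250 = 140 + 22250 = 22390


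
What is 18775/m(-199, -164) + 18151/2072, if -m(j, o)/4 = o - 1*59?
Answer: 1967589/66008 ≈ 29.808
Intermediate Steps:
m(j, o) = 236 - 4*o (m(j, o) = -4*(o - 1*59) = -4*(o - 59) = -4*(-59 + o) = 236 - 4*o)
18775/m(-199, -164) + 18151/2072 = 18775/(236 - 4*(-164)) + 18151/2072 = 18775/(236 + 656) + 18151*(1/2072) = 18775/892 + 2593/296 = 1967589/66008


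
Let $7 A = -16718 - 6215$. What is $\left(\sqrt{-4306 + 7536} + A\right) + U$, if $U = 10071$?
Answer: $\frac{47564}{7} + \sqrt{3230} \approx 6851.7$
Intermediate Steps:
$A = - \frac{22933}{7}$ ($A = \frac{-16718 - 6215}{7} = \frac{1}{7} \left(-22933\right) = - \frac{22933}{7} \approx -3276.1$)
$\left(\sqrt{-4306 + 7536} + A\right) + U = \left(\sqrt{-4306 + 7536} - \frac{22933}{7}\right) + 10071 = \left(\sqrt{3230} - \frac{22933}{7}\right) + 10071 = \left(- \frac{22933}{7} + \sqrt{3230}\right) + 10071 = \frac{47564}{7} + \sqrt{3230}$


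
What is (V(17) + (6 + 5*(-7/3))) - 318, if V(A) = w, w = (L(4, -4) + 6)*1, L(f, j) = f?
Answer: -941/3 ≈ -313.67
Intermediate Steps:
w = 10 (w = (4 + 6)*1 = 10*1 = 10)
V(A) = 10
(V(17) + (6 + 5*(-7/3))) - 318 = (10 + (6 + 5*(-7/3))) - 318 = (10 + (6 - 35/3)) - 318 = (10 - 17/3) - 318 = 13/3 - 318 = -941/3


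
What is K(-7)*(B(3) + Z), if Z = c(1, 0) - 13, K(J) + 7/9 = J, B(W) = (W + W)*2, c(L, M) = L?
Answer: 0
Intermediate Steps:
B(W) = 4*W (B(W) = (2*W)*2 = 4*W)
K(J) = -7/9 + J
Z = -12 (Z = 1 - 13 = -12)
K(-7)*(B(3) + Z) = (-7/9 - 7)*(4*3 - 12) = -70*(12 - 12)/9 = -70/9*0 = 0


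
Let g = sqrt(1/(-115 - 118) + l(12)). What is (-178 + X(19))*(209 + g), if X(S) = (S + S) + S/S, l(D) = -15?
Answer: -29051 - 278*I*sqrt(203642)/233 ≈ -29051.0 - 538.42*I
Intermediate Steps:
X(S) = 1 + 2*S (X(S) = 2*S + 1 = 1 + 2*S)
g = 2*I*sqrt(203642)/233 (g = sqrt(1/(-115 - 118) - 15) = sqrt(1/(-233) - 15) = sqrt(-1/233 - 15) = sqrt(-3496/233) = 2*I*sqrt(203642)/233 ≈ 3.8735*I)
(-178 + X(19))*(209 + g) = (-178 + (1 + 2*19))*(209 + 2*I*sqrt(203642)/233) = (-178 + (1 + 38))*(209 + 2*I*sqrt(203642)/233) = (-178 + 39)*(209 + 2*I*sqrt(203642)/233) = -139*(209 + 2*I*sqrt(203642)/233) = -29051 - 278*I*sqrt(203642)/233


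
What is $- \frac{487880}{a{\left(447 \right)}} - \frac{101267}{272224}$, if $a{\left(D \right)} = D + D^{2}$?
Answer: $- \frac{2392062023}{851788896} \approx -2.8083$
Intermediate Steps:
$- \frac{487880}{a{\left(447 \right)}} - \frac{101267}{272224} = - \frac{487880}{447 \left(1 + 447\right)} - \frac{101267}{272224} = - \frac{487880}{447 \cdot 448} - \frac{101267}{272224} = - \frac{487880}{200256} - \frac{101267}{272224} = \left(-487880\right) \frac{1}{200256} - \frac{101267}{272224} = - \frac{60985}{25032} - \frac{101267}{272224} = - \frac{2392062023}{851788896}$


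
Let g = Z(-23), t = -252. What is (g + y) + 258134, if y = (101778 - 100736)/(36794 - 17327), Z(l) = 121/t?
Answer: 20100345091/77868 ≈ 2.5813e+5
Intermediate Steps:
Z(l) = -121/252 (Z(l) = 121/(-252) = 121*(-1/252) = -121/252)
g = -121/252 ≈ -0.48016
y = 1042/19467 ≈ 0.053526
(g + y) + 258134 = (-121/252 + 1042/19467) + 258134 = -33221/77868 + 258134 = 20100345091/77868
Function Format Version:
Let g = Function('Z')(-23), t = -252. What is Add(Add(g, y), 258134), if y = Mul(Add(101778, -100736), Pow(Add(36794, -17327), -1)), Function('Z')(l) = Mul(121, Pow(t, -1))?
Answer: Rational(20100345091, 77868) ≈ 2.5813e+5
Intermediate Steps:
Function('Z')(l) = Rational(-121, 252) (Function('Z')(l) = Mul(121, Pow(-252, -1)) = Mul(121, Rational(-1, 252)) = Rational(-121, 252))
g = Rational(-121, 252) ≈ -0.48016
y = Rational(1042, 19467) (y = Mul(1042, Pow(19467, -1)) = Mul(1042, Rational(1, 19467)) = Rational(1042, 19467) ≈ 0.053526)
Add(Add(g, y), 258134) = Add(Add(Rational(-121, 252), Rational(1042, 19467)), 258134) = Add(Rational(-33221, 77868), 258134) = Rational(20100345091, 77868)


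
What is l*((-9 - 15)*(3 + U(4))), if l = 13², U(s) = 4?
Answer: -28392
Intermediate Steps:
l = 169
l*((-9 - 15)*(3 + U(4))) = 169*((-9 - 15)*(3 + 4)) = 169*(-24*7) = 169*(-168) = -28392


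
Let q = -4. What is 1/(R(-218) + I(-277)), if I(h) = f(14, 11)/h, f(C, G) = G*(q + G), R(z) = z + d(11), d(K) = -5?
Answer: -277/61848 ≈ -0.0044787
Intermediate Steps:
R(z) = -5 + z (R(z) = z - 5 = -5 + z)
f(C, G) = G*(-4 + G)
I(h) = 77/h (I(h) = (11*(-4 + 11))/h = (11*7)/h = 77/h)
1/(R(-218) + I(-277)) = 1/((-5 - 218) + 77/(-277)) = 1/(-223 + 77*(-1/277)) = 1/(-223 - 77/277) = 1/(-61848/277) = -277/61848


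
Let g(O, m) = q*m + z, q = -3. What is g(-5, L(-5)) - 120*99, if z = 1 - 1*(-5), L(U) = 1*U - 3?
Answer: -11850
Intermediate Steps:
L(U) = -3 + U (L(U) = U - 3 = -3 + U)
z = 6 (z = 1 + 5 = 6)
g(O, m) = 6 - 3*m (g(O, m) = -3*m + 6 = 6 - 3*m)
g(-5, L(-5)) - 120*99 = (6 - 3*(-3 - 5)) - 120*99 = (6 - 3*(-8)) - 11880 = (6 + 24) - 11880 = 30 - 11880 = -11850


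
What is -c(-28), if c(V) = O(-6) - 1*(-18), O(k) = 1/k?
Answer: -107/6 ≈ -17.833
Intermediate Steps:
c(V) = 107/6 (c(V) = 1/(-6) - 1*(-18) = -⅙ + 18 = 107/6)
-c(-28) = -1*107/6 = -107/6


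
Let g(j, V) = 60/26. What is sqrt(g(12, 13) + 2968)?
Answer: sqrt(501982)/13 ≈ 54.501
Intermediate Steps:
g(j, V) = 30/13 (g(j, V) = 60*(1/26) = 30/13)
sqrt(g(12, 13) + 2968) = sqrt(30/13 + 2968) = sqrt(38614/13) = sqrt(501982)/13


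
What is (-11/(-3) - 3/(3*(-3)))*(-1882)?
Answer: -7528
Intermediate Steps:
(-11/(-3) - 3/(3*(-3)))*(-1882) = (-11*(-⅓) - 3/(-9))*(-1882) = (11/3 - 3*(-⅑))*(-1882) = (11/3 + ⅓)*(-1882) = 4*(-1882) = -7528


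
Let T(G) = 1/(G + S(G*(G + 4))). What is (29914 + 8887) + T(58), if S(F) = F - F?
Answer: 2250459/58 ≈ 38801.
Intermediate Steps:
S(F) = 0
T(G) = 1/G (T(G) = 1/(G + 0) = 1/G)
(29914 + 8887) + T(58) = (29914 + 8887) + 1/58 = 38801 + 1/58 = 2250459/58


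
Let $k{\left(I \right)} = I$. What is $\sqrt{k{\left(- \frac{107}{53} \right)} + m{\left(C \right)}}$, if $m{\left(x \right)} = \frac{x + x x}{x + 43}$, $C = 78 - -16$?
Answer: $\frac{3 \sqrt{370013299}}{7261} \approx 7.9476$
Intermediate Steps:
$C = 94$ ($C = 78 + 16 = 94$)
$m{\left(x \right)} = \frac{x + x^{2}}{43 + x}$
$\sqrt{k{\left(- \frac{107}{53} \right)} + m{\left(C \right)}} = \sqrt{- \frac{107}{53} + \frac{94 \left(1 + 94\right)}{43 + 94}} = \sqrt{\left(-107\right) \frac{1}{53} + 94 \cdot \frac{1}{137} \cdot 95} = \sqrt{- \frac{107}{53} + 94 \cdot \frac{1}{137} \cdot 95} = \sqrt{- \frac{107}{53} + \frac{8930}{137}} = \sqrt{\frac{458631}{7261}} = \frac{3 \sqrt{370013299}}{7261}$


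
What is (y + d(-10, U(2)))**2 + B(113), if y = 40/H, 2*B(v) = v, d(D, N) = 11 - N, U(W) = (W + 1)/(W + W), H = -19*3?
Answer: 7676425/51984 ≈ 147.67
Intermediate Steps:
H = -57
U(W) = (1 + W)/(2*W) (U(W) = (1 + W)/((2*W)) = (1 + W)*(1/(2*W)) = (1 + W)/(2*W))
B(v) = v/2
y = -40/57 (y = 40/(-57) = 40*(-1/57) = -40/57 ≈ -0.70175)
(y + d(-10, U(2)))**2 + B(113) = (-40/57 + (11 - (1 + 2)/(2*2)))**2 + (1/2)*113 = (-40/57 + (11 - 3/(2*2)))**2 + 113/2 = (-40/57 + (11 - 1*3/4))**2 + 113/2 = (-40/57 + (11 - 3/4))**2 + 113/2 = (-40/57 + 41/4)**2 + 113/2 = (2177/228)**2 + 113/2 = 4739329/51984 + 113/2 = 7676425/51984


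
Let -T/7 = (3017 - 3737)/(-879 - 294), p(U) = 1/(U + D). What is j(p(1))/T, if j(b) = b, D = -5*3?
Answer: 391/23520 ≈ 0.016624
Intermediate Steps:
D = -15
p(U) = 1/(-15 + U) (p(U) = 1/(U - 15) = 1/(-15 + U))
T = -1680/391 (T = -7*(3017 - 3737)/(-879 - 294) = -(-5040)/(-1173) = -(-5040)*(-1)/1173 = -7*240/391 = -1680/391 ≈ -4.2967)
j(p(1))/T = 1/((-15 + 1)*(-1680/391)) = -391/1680/(-14) = -1/14*(-391/1680) = 391/23520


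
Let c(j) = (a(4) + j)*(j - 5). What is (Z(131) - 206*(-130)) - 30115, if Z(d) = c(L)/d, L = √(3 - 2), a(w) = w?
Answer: -436905/131 ≈ -3335.2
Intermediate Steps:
L = 1 (L = √1 = 1)
c(j) = (-5 + j)*(4 + j) (c(j) = (4 + j)*(j - 5) = (4 + j)*(-5 + j) = (-5 + j)*(4 + j))
Z(d) = -20/d (Z(d) = (-20 + 1² - 1*1)/d = (-20 + 1 - 1)/d = -20/d)
(Z(131) - 206*(-130)) - 30115 = (-20/131 - 206*(-130)) - 30115 = (-20*1/131 + 26780) - 30115 = (-20/131 + 26780) - 30115 = 3508160/131 - 30115 = -436905/131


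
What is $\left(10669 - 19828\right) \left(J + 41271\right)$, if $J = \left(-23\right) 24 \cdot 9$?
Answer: $-332499177$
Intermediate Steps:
$J = -4968$ ($J = \left(-552\right) 9 = -4968$)
$\left(10669 - 19828\right) \left(J + 41271\right) = \left(10669 - 19828\right) \left(-4968 + 41271\right) = \left(-9159\right) 36303 = -332499177$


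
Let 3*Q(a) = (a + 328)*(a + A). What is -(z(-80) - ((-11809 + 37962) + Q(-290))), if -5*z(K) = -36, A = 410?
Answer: 138329/5 ≈ 27666.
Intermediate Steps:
z(K) = 36/5 (z(K) = -1/5*(-36) = 36/5)
Q(a) = (328 + a)*(410 + a)/3 (Q(a) = ((a + 328)*(a + 410))/3 = ((328 + a)*(410 + a))/3 = (328 + a)*(410 + a)/3)
-(z(-80) - ((-11809 + 37962) + Q(-290))) = -(36/5 - ((-11809 + 37962) + (134480/3 + 246*(-290) + (1/3)*(-290)**2))) = -(36/5 - (26153 + (134480/3 - 71340 + (1/3)*84100))) = -(36/5 - (26153 + (134480/3 - 71340 + 84100/3))) = -(36/5 - (26153 + 1520)) = -(36/5 - 1*27673) = -(36/5 - 27673) = -1*(-138329/5) = 138329/5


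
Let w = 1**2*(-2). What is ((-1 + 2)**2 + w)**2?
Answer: 1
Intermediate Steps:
w = -2 (w = 1*(-2) = -2)
((-1 + 2)**2 + w)**2 = ((-1 + 2)**2 - 2)**2 = (1**2 - 2)**2 = (1 - 2)**2 = (-1)**2 = 1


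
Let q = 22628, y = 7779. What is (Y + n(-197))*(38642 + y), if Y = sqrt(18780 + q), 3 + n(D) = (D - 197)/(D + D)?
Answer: -92842 + 371368*sqrt(647) ≈ 9.3533e+6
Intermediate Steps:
n(D) = -3 + (-197 + D)/(2*D) (n(D) = -3 + (D - 197)/(D + D) = -3 + (-197 + D)/((2*D)) = -3 + (-197 + D)*(1/(2*D)) = -3 + (-197 + D)/(2*D))
Y = 8*sqrt(647) (Y = sqrt(18780 + 22628) = sqrt(41408) = 8*sqrt(647) ≈ 203.49)
(Y + n(-197))*(38642 + y) = (8*sqrt(647) + (1/2)*(-197 - 5*(-197))/(-197))*(38642 + 7779) = (8*sqrt(647) + (1/2)*(-1/197)*(-197 + 985))*46421 = (8*sqrt(647) + (1/2)*(-1/197)*788)*46421 = (8*sqrt(647) - 2)*46421 = (-2 + 8*sqrt(647))*46421 = -92842 + 371368*sqrt(647)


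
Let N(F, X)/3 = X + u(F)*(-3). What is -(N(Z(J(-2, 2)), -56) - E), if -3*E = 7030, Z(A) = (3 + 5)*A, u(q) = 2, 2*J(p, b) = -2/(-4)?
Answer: -6472/3 ≈ -2157.3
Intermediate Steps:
J(p, b) = 1/4 (J(p, b) = (-2/(-4))/2 = (-2*(-1/4))/2 = (1/2)*(1/2) = 1/4)
Z(A) = 8*A
E = -7030/3 (E = -1/3*7030 = -7030/3 ≈ -2343.3)
N(F, X) = -18 + 3*X (N(F, X) = 3*(X + 2*(-3)) = 3*(X - 6) = 3*(-6 + X) = -18 + 3*X)
-(N(Z(J(-2, 2)), -56) - E) = -((-18 + 3*(-56)) - 1*(-7030/3)) = -((-18 - 168) + 7030/3) = -(-186 + 7030/3) = -1*6472/3 = -6472/3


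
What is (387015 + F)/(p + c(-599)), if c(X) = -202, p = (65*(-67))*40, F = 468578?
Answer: -855593/174402 ≈ -4.9059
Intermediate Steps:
p = -174200 (p = -4355*40 = -174200)
(387015 + F)/(p + c(-599)) = (387015 + 468578)/(-174200 - 202) = 855593/(-174402) = 855593*(-1/174402) = -855593/174402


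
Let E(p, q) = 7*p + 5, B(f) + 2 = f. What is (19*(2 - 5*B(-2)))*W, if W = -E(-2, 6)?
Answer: 3762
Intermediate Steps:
B(f) = -2 + f
E(p, q) = 5 + 7*p
W = 9 (W = -(5 + 7*(-2)) = -(5 - 14) = -1*(-9) = 9)
(19*(2 - 5*B(-2)))*W = (19*(2 - 5*(-2 - 2)))*9 = (19*(2 - 5*(-4)))*9 = (19*(2 + 20))*9 = (19*22)*9 = 418*9 = 3762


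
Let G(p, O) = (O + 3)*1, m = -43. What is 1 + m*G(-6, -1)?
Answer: -85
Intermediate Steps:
G(p, O) = 3 + O (G(p, O) = (3 + O)*1 = 3 + O)
1 + m*G(-6, -1) = 1 - 43*(3 - 1) = 1 - 43*2 = 1 - 86 = -85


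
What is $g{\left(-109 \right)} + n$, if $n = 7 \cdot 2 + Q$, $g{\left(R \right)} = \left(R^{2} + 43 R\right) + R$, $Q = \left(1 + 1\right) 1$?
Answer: $7101$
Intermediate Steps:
$Q = 2$ ($Q = 2 \cdot 1 = 2$)
$g{\left(R \right)} = R^{2} + 44 R$
$n = 16$ ($n = 7 \cdot 2 + 2 = 14 + 2 = 16$)
$g{\left(-109 \right)} + n = - 109 \left(44 - 109\right) + 16 = \left(-109\right) \left(-65\right) + 16 = 7085 + 16 = 7101$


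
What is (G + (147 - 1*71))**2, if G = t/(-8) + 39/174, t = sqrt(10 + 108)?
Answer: 156411547/26912 - 4421*sqrt(118)/232 ≈ 5605.0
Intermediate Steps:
t = sqrt(118) ≈ 10.863
G = 13/58 - sqrt(118)/8 (G = sqrt(118)/(-8) + 39/174 = sqrt(118)*(-1/8) + 39*(1/174) = -sqrt(118)/8 + 13/58 = 13/58 - sqrt(118)/8 ≈ -1.1337)
(G + (147 - 1*71))**2 = ((13/58 - sqrt(118)/8) + (147 - 1*71))**2 = ((13/58 - sqrt(118)/8) + (147 - 71))**2 = ((13/58 - sqrt(118)/8) + 76)**2 = (4421/58 - sqrt(118)/8)**2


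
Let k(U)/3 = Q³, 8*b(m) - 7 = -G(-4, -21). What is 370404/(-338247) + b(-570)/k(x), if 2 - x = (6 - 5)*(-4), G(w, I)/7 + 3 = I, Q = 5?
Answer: -4675639/4509960 ≈ -1.0367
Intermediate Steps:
G(w, I) = -21 + 7*I
x = 6 (x = 2 - (6 - 5)*(-4) = 2 - (-4) = 2 - 1*(-4) = 2 + 4 = 6)
b(m) = 175/8 (b(m) = 7/8 + (-(-21 + 7*(-21)))/8 = 7/8 + (-(-21 - 147))/8 = 7/8 + (-1*(-168))/8 = 7/8 + (⅛)*168 = 7/8 + 21 = 175/8)
k(U) = 375 (k(U) = 3*5³ = 3*125 = 375)
370404/(-338247) + b(-570)/k(x) = 370404/(-338247) + (175/8)/375 = 370404*(-1/338247) + (175/8)*(1/375) = -41156/37583 + 7/120 = -4675639/4509960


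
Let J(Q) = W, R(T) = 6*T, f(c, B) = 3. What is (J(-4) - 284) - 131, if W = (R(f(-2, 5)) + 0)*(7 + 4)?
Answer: -217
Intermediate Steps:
W = 198 (W = (6*3 + 0)*(7 + 4) = (18 + 0)*11 = 18*11 = 198)
J(Q) = 198
(J(-4) - 284) - 131 = (198 - 284) - 131 = -86 - 131 = -217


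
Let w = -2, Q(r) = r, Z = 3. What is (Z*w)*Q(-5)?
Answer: 30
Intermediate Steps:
(Z*w)*Q(-5) = (3*(-2))*(-5) = -6*(-5) = 30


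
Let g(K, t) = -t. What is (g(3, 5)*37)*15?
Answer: -2775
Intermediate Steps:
(g(3, 5)*37)*15 = (-1*5*37)*15 = -5*37*15 = -185*15 = -2775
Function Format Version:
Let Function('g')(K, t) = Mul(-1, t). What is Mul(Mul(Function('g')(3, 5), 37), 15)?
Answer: -2775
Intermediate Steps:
Mul(Mul(Function('g')(3, 5), 37), 15) = Mul(Mul(Mul(-1, 5), 37), 15) = Mul(Mul(-5, 37), 15) = Mul(-185, 15) = -2775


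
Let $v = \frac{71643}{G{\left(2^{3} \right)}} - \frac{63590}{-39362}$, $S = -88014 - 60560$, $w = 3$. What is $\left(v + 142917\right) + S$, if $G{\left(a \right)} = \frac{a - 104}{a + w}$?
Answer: $- \frac{8731737475}{629792} \approx -13864.0$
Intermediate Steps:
$G{\left(a \right)} = \frac{-104 + a}{3 + a}$ ($G{\left(a \right)} = \frac{a - 104}{a + 3} = \frac{-104 + a}{3 + a}$)
$S = -148574$ ($S = -88014 - 60560 = -148574$)
$v = - \frac{5169004131}{629792}$ ($v = \frac{71643}{\frac{1}{3 + 2^{3}} \left(-104 + 2^{3}\right)} - \frac{63590}{-39362} = \frac{71643}{\frac{1}{3 + 8} \left(-104 + 8\right)} - - \frac{31795}{19681} = \frac{71643}{\frac{1}{11} \left(-96\right)} + \frac{31795}{19681} = \frac{71643}{- \frac{96}{11}} + \frac{31795}{19681} = 71643 \left(- \frac{11}{96}\right) + \frac{31795}{19681} = - \frac{262691}{32} + \frac{31795}{19681} = - \frac{5169004131}{629792} \approx -8207.5$)
$\left(v + 142917\right) + S = \left(- \frac{5169004131}{629792} + 142917\right) - 148574 = \frac{84838979133}{629792} - 148574 = - \frac{8731737475}{629792}$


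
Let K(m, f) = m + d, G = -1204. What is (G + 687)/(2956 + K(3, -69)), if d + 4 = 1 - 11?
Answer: -517/2945 ≈ -0.17555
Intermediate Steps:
d = -14 (d = -4 + (1 - 11) = -4 - 10 = -14)
K(m, f) = -14 + m (K(m, f) = m - 14 = -14 + m)
(G + 687)/(2956 + K(3, -69)) = (-1204 + 687)/(2956 + (-14 + 3)) = -517/(2956 - 11) = -517/2945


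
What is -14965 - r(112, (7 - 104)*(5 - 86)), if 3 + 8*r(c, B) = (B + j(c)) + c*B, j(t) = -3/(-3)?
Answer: -1007559/8 ≈ -1.2594e+5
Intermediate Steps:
j(t) = 1 (j(t) = -3*(-⅓) = 1)
r(c, B) = -¼ + B/8 + B*c/8 (r(c, B) = -3/8 + ((B + 1) + c*B)/8 = -3/8 + ((1 + B) + B*c)/8 = -3/8 + (1 + B + B*c)/8 = -3/8 + (⅛ + B/8 + B*c/8) = -¼ + B/8 + B*c/8)
-14965 - r(112, (7 - 104)*(5 - 86)) = -14965 - (-¼ + ((7 - 104)*(5 - 86))/8 + (⅛)*((7 - 104)*(5 - 86))*112) = -14965 - (-¼ + (-97*(-81))/8 + (⅛)*(-97*(-81))*112) = -14965 - (-¼ + (⅛)*7857 + (⅛)*7857*112) = -14965 - (-¼ + 7857/8 + 109998) = -14965 - 1*887839/8 = -14965 - 887839/8 = -1007559/8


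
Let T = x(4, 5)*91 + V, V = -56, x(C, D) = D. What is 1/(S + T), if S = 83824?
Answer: 1/84223 ≈ 1.1873e-5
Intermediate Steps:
T = 399 (T = 5*91 - 56 = 455 - 56 = 399)
1/(S + T) = 1/(83824 + 399) = 1/84223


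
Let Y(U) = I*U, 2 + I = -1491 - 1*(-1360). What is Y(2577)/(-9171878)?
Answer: 342741/9171878 ≈ 0.037369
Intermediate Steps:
I = -133 (I = -2 + (-1491 - 1*(-1360)) = -2 + (-1491 + 1360) = -2 - 131 = -133)
Y(U) = -133*U
Y(2577)/(-9171878) = -133*2577/(-9171878) = -342741*(-1/9171878) = 342741/9171878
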